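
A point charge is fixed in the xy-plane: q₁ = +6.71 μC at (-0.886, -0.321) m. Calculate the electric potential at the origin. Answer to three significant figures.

The total potential is the scalar sum of each charge's contribution, V = Σ kqᵢ/rᵢ.
Distances from the field point to each charge: r₁ = 0.942 m.
V = k[(6.71×10⁻⁶)/(0.942)] = 6.40×10⁴ V.

6.40×10⁴ V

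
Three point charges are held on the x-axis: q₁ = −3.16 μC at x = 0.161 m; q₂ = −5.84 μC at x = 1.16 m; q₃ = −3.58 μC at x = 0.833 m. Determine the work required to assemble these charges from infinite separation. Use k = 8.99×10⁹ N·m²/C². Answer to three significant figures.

The work to assemble the configuration equals its total potential energy, U = Σ kqᵢqⱼ/rᵢⱼ over all pairs.
Pair separations: r₁₂ = 0.999 m, r₁₃ = 0.672 m, r₂₃ = 0.327 m.
U = (0.166) + (0.151) + (0.575) = 0.892 J.

0.892 J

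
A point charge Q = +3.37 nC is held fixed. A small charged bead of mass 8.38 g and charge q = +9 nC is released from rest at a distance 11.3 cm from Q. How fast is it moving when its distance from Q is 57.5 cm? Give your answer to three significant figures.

0.0215 m/s

Only the electrostatic force acts, so mechanical energy is conserved: ½mv² = U₁ − U₂ = kQq(1/r₁ − 1/r₂).
U₁ − U₂ = (8.99×10⁹ N·m²/C²)(3.37×10⁻⁹ C)(9.00×10⁻⁹ C)(1/0.113 − 1/0.575) = 1.94×10⁻⁶ J.
v = √(2·1.94×10⁻⁶/8.38×10⁻³) = 0.0215 m/s.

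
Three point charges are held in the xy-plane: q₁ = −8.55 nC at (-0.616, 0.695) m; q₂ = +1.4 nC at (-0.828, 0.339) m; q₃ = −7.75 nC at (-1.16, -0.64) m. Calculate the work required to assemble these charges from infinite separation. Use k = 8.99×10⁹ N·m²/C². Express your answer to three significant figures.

The work to assemble the configuration equals its total potential energy, U = Σ kqᵢqⱼ/rᵢⱼ over all pairs.
Pair separations: r₁₂ = 0.414 m, r₁₃ = 1.44 m, r₂₃ = 1.03 m.
U = (-2.60×10⁻⁷) + (4.13×10⁻⁷) + (-9.44×10⁻⁸) = 5.92×10⁻⁸ J.

5.92×10⁻⁸ J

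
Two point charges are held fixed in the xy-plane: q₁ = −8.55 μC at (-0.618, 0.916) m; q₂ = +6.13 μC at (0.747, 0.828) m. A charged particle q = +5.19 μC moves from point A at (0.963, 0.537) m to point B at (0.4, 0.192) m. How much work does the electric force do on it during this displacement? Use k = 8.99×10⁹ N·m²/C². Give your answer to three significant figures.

The work done by the electric force is W_field = −ΔU = −q(V_B − V_A) = q(V_A − V_B).
At A: distances to the source charges are 1.63 m, 0.362 m; V_A = Σ kqᵢ/rᵢ = 1.05×10⁵ V.
At B: distances to the source charges are 1.25 m, 0.725 m; V_B = Σ kqᵢ/rᵢ = 1.45×10⁴ V.
ΔV = V_B − V_A = -9.03×10⁴ V.
W_field = −qΔV = −(5.19×10⁻⁶ C)(-9.03×10⁴ V) = 0.468 J.

0.468 J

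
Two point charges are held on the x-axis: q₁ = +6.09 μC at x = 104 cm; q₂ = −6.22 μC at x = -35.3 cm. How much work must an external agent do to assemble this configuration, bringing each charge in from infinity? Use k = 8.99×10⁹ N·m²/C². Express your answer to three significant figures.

The assembly work is the sum of pairwise potential energies, U = Σ_{i<j} kqᵢqⱼ/rᵢⱼ.
Pair separations: r₁₂ = 1.39 m.
U = (-0.244) = -0.244 J.

-0.244 J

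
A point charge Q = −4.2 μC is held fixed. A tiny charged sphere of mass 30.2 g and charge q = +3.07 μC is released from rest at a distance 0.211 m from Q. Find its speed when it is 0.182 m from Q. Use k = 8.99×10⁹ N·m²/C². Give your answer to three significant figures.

2.41 m/s

Only the electrostatic force acts, so mechanical energy is conserved: ½mv² = U₁ − U₂ = kQq(1/r₁ − 1/r₂).
U₁ − U₂ = (8.99×10⁹ N·m²/C²)(-4.20×10⁻⁶ C)(3.07×10⁻⁶ C)(1/0.211 − 1/0.182) = 0.0875 J.
v = √(2·0.0875/0.0302) = 2.41 m/s.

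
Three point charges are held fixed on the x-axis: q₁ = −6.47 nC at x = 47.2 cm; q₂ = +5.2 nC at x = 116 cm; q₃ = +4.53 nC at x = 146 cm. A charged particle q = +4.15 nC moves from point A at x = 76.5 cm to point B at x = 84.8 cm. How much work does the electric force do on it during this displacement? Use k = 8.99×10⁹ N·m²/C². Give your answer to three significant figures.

-3.45×10⁻⁷ J

The work done by the electric force is W_field = −ΔU = −q(V_B − V_A) = q(V_A − V_B).
At A: distances to the source charges are 0.293 m, 0.395 m, 0.695 m; V_A = Σ kqᵢ/rᵢ = -21.6 V.
At B: distances to the source charges are 0.376 m, 0.312 m, 0.612 m; V_B = Σ kqᵢ/rᵢ = 61.7 V.
ΔV = V_B − V_A = 83.3 V.
W_field = −qΔV = −(4.15×10⁻⁹ C)(83.3 V) = -3.45×10⁻⁷ J.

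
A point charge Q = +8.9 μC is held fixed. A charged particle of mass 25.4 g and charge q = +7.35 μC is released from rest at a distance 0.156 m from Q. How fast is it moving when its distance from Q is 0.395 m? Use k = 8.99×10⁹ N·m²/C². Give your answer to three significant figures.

Only the electrostatic force acts, so mechanical energy is conserved: ½mv² = U₁ − U₂ = kQq(1/r₁ − 1/r₂).
U₁ − U₂ = (8.99×10⁹ N·m²/C²)(8.90×10⁻⁶ C)(7.35×10⁻⁶ C)(1/0.156 − 1/0.395) = 2.28 J.
v = √(2·2.28/0.0254) = 13.4 m/s.

13.4 m/s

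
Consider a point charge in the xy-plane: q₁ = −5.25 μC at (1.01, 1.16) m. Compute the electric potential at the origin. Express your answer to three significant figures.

-3.07×10⁴ V

Electric potential is a scalar, so the contributions from each charge add algebraically: V = Σ kqᵢ/rᵢ.
Distances from the field point to each charge: r₁ = 1.54 m.
V = k[(-5.25×10⁻⁶)/(1.54)] = -3.07×10⁴ V.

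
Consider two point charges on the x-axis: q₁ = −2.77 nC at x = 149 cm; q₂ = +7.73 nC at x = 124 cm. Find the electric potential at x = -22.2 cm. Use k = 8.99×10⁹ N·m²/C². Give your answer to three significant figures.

The total potential is the scalar sum of each charge's contribution, V = Σ kqᵢ/rᵢ.
Distances from the field point to each charge: r₁ = 1.71 m, r₂ = 1.46 m.
V = k[(-2.77×10⁻⁹)/(1.71) + (7.73×10⁻⁹)/(1.46)] = 33.0 V.

33.0 V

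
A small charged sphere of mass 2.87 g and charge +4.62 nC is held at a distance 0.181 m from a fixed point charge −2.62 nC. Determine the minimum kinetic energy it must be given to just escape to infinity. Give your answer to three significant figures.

6.01×10⁻⁷ J

To just escape, total mechanical energy must reach zero at infinity: ½mv²_min + U = 0, so ½mv²_min = −U = |kQq|/r.
|U| = |kQq|/r = (8.99×10⁹ N·m²/C²)(2.62×10⁻⁹)(4.62×10⁻⁹)/(0.181) = 6.01×10⁻⁷ J.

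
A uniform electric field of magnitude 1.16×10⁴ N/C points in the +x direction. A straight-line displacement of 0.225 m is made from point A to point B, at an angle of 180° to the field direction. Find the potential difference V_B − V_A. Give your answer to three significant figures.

Only the component of displacement along E changes the potential: ΔV = −E·d·cosθ.
ΔV = −(1.16×10⁴ V/m)(0.225 m)cos180° = 2610 V.

2610 V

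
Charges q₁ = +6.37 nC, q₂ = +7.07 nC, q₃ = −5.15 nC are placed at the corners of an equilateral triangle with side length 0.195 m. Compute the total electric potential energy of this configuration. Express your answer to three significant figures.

-1.11×10⁻⁶ J

The work to assemble the configuration equals its total potential energy, U = Σ kqᵢqⱼ/rᵢⱼ over all pairs.
All three pair separations equal the side length, 0.195 m.
U = (2.08×10⁻⁶) + (-1.51×10⁻⁶) + (-1.68×10⁻⁶) = -1.11×10⁻⁶ J.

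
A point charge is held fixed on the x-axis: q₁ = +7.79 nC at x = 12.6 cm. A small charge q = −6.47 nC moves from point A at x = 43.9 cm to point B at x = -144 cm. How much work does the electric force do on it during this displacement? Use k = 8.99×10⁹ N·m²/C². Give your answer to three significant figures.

-1.16×10⁻⁶ J

The work done by the electric force is W_field = −ΔU = −q(V_B − V_A) = q(V_A − V_B).
At A: distance to the source charge is 0.313 m; V_A = kq₁/r = 224 V.
At B: distance to the source charge is 1.57 m; V_B = kq₁/r = 44.7 V.
ΔV = V_B − V_A = -179 V.
W_field = −qΔV = −(-6.47×10⁻⁹ C)(-179 V) = -1.16×10⁻⁶ J.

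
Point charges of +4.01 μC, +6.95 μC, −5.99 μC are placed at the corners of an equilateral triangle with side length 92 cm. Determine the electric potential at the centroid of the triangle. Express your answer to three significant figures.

Electric potential is a scalar, so the contributions from each charge add algebraically: V = Σ kqᵢ/rᵢ.
The distance from each vertex to the centroid is a/√3 = 0.531 m.
V = k[(4.01×10⁻⁶)/(0.531) + (6.95×10⁻⁶)/(0.531) + (-5.99×10⁻⁶)/(0.531)] = 8.41×10⁴ V.

8.41×10⁴ V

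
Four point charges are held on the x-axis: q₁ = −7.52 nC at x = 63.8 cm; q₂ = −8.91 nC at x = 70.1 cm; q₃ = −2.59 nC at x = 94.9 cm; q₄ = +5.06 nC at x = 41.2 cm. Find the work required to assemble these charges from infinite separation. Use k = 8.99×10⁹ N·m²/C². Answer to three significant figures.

The assembly work is the sum of pairwise potential energies, U = Σ_{i<j} kqᵢqⱼ/rᵢⱼ.
Pair separations: r₁₂ = 0.0630 m, r₁₃ = 0.311 m, r₁₄ = 0.226 m, r₂₃ = 0.248 m, r₂₄ = 0.289 m, r₃₄ = 0.537 m.
Summing all 6 pair terms gives U = 7.83×10⁻⁶ J.

7.83×10⁻⁶ J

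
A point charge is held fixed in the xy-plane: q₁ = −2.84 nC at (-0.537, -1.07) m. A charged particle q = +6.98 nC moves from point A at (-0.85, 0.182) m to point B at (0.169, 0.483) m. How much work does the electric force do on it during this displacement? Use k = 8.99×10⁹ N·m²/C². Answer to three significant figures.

-3.36×10⁻⁸ J

The work done by the electric force is W_field = −ΔU = −q(V_B − V_A) = q(V_A − V_B).
At A: distance to the source charge is 1.29 m; V_A = kq₁/r = -19.8 V.
At B: distance to the source charge is 1.71 m; V_B = kq₁/r = -15.0 V.
ΔV = V_B − V_A = 4.82 V.
W_field = −qΔV = −(6.98×10⁻⁹ C)(4.82 V) = -3.36×10⁻⁸ J.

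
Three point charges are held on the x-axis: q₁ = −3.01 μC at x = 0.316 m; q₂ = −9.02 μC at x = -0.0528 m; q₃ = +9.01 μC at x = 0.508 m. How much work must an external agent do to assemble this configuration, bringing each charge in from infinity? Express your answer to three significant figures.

-1.91 J

The work to assemble the configuration equals its total potential energy, U = Σ kqᵢqⱼ/rᵢⱼ over all pairs.
Pair separations: r₁₂ = 0.369 m, r₁₃ = 0.192 m, r₂₃ = 0.561 m.
U = (0.662) + (-1.27) + (-1.30) = -1.91 J.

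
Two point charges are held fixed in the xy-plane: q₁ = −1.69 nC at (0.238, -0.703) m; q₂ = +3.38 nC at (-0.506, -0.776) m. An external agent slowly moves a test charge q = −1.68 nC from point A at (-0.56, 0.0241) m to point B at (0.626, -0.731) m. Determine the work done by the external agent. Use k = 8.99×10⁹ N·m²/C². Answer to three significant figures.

For quasistatic motion the external work equals the change in potential energy: W_ext = qΔV = q(V_B − V_A).
At A: distances to the source charges are 1.08 m, 0.802 m; V_A = Σ kqᵢ/rᵢ = 23.8 V.
At B: distances to the source charges are 0.389 m, 1.13 m; V_B = Σ kqᵢ/rᵢ = -12.2 V.
ΔV = V_B − V_A = -36.1 V.
W_ext = qΔV = (-1.68×10⁻⁹ C)(-36.1 V) = 6.06×10⁻⁸ J.

6.06×10⁻⁸ J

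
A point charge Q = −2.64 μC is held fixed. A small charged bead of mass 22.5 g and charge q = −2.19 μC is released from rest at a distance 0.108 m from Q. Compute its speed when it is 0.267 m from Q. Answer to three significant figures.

Only the electrostatic force acts, so mechanical energy is conserved: ½mv² = U₁ − U₂ = kQq(1/r₁ − 1/r₂).
U₁ − U₂ = (8.99×10⁹ N·m²/C²)(-2.64×10⁻⁶ C)(-2.19×10⁻⁶ C)(1/0.108 − 1/0.267) = 0.287 J.
v = √(2·0.287/0.0225) = 5.05 m/s.

5.05 m/s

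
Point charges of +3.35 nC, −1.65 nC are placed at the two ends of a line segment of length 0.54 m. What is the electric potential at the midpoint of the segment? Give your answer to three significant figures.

The total potential is the scalar sum of each charge's contribution, V = Σ kqᵢ/rᵢ.
Each charge is 0.270 m from the midpoint.
V = k[(3.35×10⁻⁹)/(0.270) + (-1.65×10⁻⁹)/(0.270)] = 56.6 V.

56.6 V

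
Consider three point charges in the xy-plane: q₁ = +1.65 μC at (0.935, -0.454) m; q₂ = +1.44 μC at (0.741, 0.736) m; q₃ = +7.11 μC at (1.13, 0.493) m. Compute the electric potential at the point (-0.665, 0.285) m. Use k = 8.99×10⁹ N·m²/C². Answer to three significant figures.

5.26×10⁴ V

The total potential is the scalar sum of each charge's contribution, V = Σ kqᵢ/rᵢ.
Distances from the field point to each charge: r₁ = 1.76 m, r₂ = 1.48 m, r₃ = 1.81 m.
V = k[(1.65×10⁻⁶)/(1.76) + (1.44×10⁻⁶)/(1.48) + (7.11×10⁻⁶)/(1.81)] = 5.26×10⁴ V.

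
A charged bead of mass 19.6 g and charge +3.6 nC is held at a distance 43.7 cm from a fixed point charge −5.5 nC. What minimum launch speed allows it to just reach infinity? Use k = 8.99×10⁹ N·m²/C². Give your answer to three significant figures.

To just escape, total mechanical energy must reach zero at infinity: ½mv²_min + U = 0, so ½mv²_min = −U = |kQq|/r.
|U| = |kQq|/r = (8.99×10⁹ N·m²/C²)(5.50×10⁻⁹)(3.60×10⁻⁹)/(0.437) = 4.07×10⁻⁷ J.
v_min = √(2|U|/m) = √(2·4.07×10⁻⁷/0.0196) = 6.45×10⁻³ m/s.

6.45×10⁻³ m/s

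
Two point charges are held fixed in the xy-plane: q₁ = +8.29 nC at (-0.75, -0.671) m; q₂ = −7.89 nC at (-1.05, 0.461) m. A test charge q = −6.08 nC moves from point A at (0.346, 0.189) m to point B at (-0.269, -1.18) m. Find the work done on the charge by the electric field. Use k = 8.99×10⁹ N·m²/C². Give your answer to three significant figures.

3.88×10⁻⁷ J

The work done by the electric force is W_field = −ΔU = −q(V_B − V_A) = q(V_A − V_B).
At A: distances to the source charges are 1.39 m, 1.42 m; V_A = Σ kqᵢ/rᵢ = 3.62 V.
At B: distances to the source charges are 0.700 m, 1.82 m; V_B = Σ kqᵢ/rᵢ = 67.4 V.
ΔV = V_B − V_A = 63.8 V.
W_field = −qΔV = −(-6.08×10⁻⁹ C)(63.8 V) = 3.88×10⁻⁷ J.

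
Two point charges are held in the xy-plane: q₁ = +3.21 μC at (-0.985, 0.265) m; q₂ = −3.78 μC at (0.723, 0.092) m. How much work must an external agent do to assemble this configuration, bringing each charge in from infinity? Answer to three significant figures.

The work to assemble the configuration equals its total potential energy, U = Σ kqᵢqⱼ/rᵢⱼ over all pairs.
Pair separations: r₁₂ = 1.72 m.
U = (-0.0635) = -0.0635 J.

-0.0635 J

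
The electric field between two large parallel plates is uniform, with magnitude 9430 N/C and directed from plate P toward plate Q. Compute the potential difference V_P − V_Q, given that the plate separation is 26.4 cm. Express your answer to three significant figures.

2490 V

In a uniform field, potential decreases in the direction of E: ΔV = −E·d for a displacement d parallel to E.
Going from Q to P is a displacement of 26.4 cm opposite to the field, so V_P − V_Q = +Ed = 2490 V.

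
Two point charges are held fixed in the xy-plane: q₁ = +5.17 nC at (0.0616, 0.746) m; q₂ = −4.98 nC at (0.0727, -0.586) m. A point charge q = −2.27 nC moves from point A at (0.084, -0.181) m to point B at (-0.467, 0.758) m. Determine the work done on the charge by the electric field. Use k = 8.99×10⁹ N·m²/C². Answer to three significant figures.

The work done by the electric force is W_field = −ΔU = −q(V_B − V_A) = q(V_A − V_B).
At A: distances to the source charges are 0.927 m, 0.405 m; V_A = Σ kqᵢ/rᵢ = -60.4 V.
At B: distances to the source charges are 0.529 m, 1.45 m; V_B = Σ kqᵢ/rᵢ = 57.0 V.
ΔV = V_B − V_A = 117 V.
W_field = −qΔV = −(-2.27×10⁻⁹ C)(117 V) = 2.66×10⁻⁷ J.

2.66×10⁻⁷ J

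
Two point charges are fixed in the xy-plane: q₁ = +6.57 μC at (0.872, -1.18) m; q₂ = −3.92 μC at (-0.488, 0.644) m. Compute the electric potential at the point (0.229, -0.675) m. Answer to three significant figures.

The total potential is the scalar sum of each charge's contribution, V = Σ kqᵢ/rᵢ.
Distances from the field point to each charge: r₁ = 0.818 m, r₂ = 1.50 m.
V = k[(6.57×10⁻⁶)/(0.818) + (-3.92×10⁻⁶)/(1.50)] = 4.88×10⁴ V.

4.88×10⁴ V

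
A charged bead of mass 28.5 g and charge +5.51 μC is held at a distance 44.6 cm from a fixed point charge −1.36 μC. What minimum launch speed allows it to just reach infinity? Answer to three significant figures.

To just escape, total mechanical energy must reach zero at infinity: ½mv²_min + U = 0, so ½mv²_min = −U = |kQq|/r.
|U| = |kQq|/r = (8.99×10⁹ N·m²/C²)(1.36×10⁻⁶)(5.51×10⁻⁶)/(0.446) = 0.151 J.
v_min = √(2|U|/m) = √(2·0.151/0.0285) = 3.26 m/s.

3.26 m/s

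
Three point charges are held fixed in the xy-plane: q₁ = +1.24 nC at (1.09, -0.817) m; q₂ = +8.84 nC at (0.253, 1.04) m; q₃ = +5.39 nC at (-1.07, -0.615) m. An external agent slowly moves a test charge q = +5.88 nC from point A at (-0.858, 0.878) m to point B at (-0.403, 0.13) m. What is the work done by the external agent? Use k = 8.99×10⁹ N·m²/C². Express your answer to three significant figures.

For quasistatic motion the external work equals the change in potential energy: W_ext = qΔV = q(V_B − V_A).
At A: distances to the source charges are 2.58 m, 1.12 m, 1.51 m; V_A = Σ kqᵢ/rᵢ = 107 V.
At B: distances to the source charges are 1.77 m, 1.12 m, 1.00 m; V_B = Σ kqᵢ/rᵢ = 126 V.
ΔV = V_B − V_A = 18.4 V.
W_ext = qΔV = (5.88×10⁻⁹ C)(18.4 V) = 1.08×10⁻⁷ J.

1.08×10⁻⁷ J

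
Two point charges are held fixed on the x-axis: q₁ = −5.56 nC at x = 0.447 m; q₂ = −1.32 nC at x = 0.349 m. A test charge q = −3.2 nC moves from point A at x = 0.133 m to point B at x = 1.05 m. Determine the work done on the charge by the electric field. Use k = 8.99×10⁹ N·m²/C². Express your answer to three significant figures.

The work done by the electric force is W_field = −ΔU = −q(V_B − V_A) = q(V_A − V_B).
At A: distances to the source charges are 0.314 m, 0.216 m; V_A = Σ kqᵢ/rᵢ = -214 V.
At B: distances to the source charges are 0.603 m, 0.701 m; V_B = Σ kqᵢ/rᵢ = -99.8 V.
ΔV = V_B − V_A = 114 V.
W_field = −qΔV = −(-3.20×10⁻⁹ C)(114 V) = 3.66×10⁻⁷ J.

3.66×10⁻⁷ J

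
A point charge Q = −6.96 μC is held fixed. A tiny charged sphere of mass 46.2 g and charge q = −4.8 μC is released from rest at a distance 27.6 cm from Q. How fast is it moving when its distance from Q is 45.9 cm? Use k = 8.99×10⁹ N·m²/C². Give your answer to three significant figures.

Only the electrostatic force acts, so mechanical energy is conserved: ½mv² = U₁ − U₂ = kQq(1/r₁ − 1/r₂).
U₁ − U₂ = (8.99×10⁹ N·m²/C²)(-6.96×10⁻⁶ C)(-4.80×10⁻⁶ C)(1/0.276 − 1/0.459) = 0.434 J.
v = √(2·0.434/0.0462) = 4.33 m/s.

4.33 m/s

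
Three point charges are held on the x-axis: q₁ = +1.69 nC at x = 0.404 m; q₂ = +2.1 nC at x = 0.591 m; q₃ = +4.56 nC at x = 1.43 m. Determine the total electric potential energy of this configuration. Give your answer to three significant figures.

The work to assemble the configuration equals its total potential energy, U = Σ kqᵢqⱼ/rᵢⱼ over all pairs.
Pair separations: r₁₂ = 0.187 m, r₁₃ = 1.03 m, r₂₃ = 0.839 m.
U = (1.71×10⁻⁷) + (6.75×10⁻⁸) + (1.03×10⁻⁷) = 3.41×10⁻⁷ J.

3.41×10⁻⁷ J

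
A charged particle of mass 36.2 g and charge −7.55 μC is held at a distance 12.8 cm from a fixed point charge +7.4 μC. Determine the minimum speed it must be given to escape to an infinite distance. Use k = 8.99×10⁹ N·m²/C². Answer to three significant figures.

To just escape, total mechanical energy must reach zero at infinity: ½mv²_min + U = 0, so ½mv²_min = −U = |kQq|/r.
|U| = |kQq|/r = (8.99×10⁹ N·m²/C²)(7.40×10⁻⁶)(7.55×10⁻⁶)/(0.128) = 3.92 J.
v_min = √(2|U|/m) = √(2·3.92/0.0362) = 14.7 m/s.

14.7 m/s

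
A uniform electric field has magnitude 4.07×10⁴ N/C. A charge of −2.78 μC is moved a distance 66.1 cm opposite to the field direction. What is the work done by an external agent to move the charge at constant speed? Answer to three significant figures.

-0.0748 J

The potential change for a displacement 66.1 cm opposite to the field direction is ΔV = +Ed = 2.69×10⁴ V.
W_ext = qΔV = -0.0748 J.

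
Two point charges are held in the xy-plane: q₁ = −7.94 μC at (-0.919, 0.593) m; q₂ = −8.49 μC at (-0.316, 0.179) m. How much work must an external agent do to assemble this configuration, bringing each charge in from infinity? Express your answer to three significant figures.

0.829 J

The work to assemble the configuration equals its total potential energy, U = Σ kqᵢqⱼ/rᵢⱼ over all pairs.
Pair separations: r₁₂ = 0.731 m.
U = (0.829) = 0.829 J.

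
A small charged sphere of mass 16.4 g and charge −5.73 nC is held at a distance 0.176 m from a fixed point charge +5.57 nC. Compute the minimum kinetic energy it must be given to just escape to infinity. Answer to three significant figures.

To just escape, total mechanical energy must reach zero at infinity: ½mv²_min + U = 0, so ½mv²_min = −U = |kQq|/r.
|U| = |kQq|/r = (8.99×10⁹ N·m²/C²)(5.57×10⁻⁹)(5.73×10⁻⁹)/(0.176) = 1.63×10⁻⁶ J.

1.63×10⁻⁶ J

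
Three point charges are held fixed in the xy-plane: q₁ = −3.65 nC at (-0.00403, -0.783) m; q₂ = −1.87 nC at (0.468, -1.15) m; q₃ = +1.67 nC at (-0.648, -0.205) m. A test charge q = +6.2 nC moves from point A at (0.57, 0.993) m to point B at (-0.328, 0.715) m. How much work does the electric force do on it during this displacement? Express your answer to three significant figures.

The work done by the electric force is W_field = −ΔU = −q(V_B − V_A) = q(V_A − V_B).
At A: distances to the source charges are 1.87 m, 2.15 m, 1.71 m; V_A = Σ kqᵢ/rᵢ = -16.6 V.
At B: distances to the source charges are 1.53 m, 2.03 m, 0.974 m; V_B = Σ kqᵢ/rᵢ = -14.3 V.
ΔV = V_B − V_A = 2.34 V.
W_field = −qΔV = −(6.20×10⁻⁹ C)(2.34 V) = -1.45×10⁻⁸ J.

-1.45×10⁻⁸ J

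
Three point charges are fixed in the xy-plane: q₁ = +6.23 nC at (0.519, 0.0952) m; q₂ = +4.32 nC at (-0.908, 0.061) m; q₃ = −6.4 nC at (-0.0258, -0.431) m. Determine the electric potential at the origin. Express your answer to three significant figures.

Electric potential is a scalar, so the contributions from each charge add algebraically: V = Σ kqᵢ/rᵢ.
Distances from the field point to each charge: r₁ = 0.528 m, r₂ = 0.910 m, r₃ = 0.432 m.
V = k[(6.23×10⁻⁹)/(0.528) + (4.32×10⁻⁹)/(0.910) + (-6.40×10⁻⁹)/(0.432)] = 15.6 V.

15.6 V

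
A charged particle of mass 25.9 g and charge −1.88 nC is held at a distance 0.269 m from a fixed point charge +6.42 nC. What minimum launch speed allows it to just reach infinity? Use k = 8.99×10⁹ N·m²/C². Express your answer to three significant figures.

To just escape, total mechanical energy must reach zero at infinity: ½mv²_min + U = 0, so ½mv²_min = −U = |kQq|/r.
|U| = |kQq|/r = (8.99×10⁹ N·m²/C²)(6.42×10⁻⁹)(1.88×10⁻⁹)/(0.269) = 4.03×10⁻⁷ J.
v_min = √(2|U|/m) = √(2·4.03×10⁻⁷/0.0259) = 5.58×10⁻³ m/s.

5.58×10⁻³ m/s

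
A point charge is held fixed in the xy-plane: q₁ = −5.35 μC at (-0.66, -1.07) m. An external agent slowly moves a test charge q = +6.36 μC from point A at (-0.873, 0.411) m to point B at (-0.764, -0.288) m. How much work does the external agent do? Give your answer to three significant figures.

For quasistatic motion the external work equals the change in potential energy: W_ext = qΔV = q(V_B − V_A).
At A: distance to the source charge is 1.50 m; V_A = kq₁/r = -3.21×10⁴ V.
At B: distance to the source charge is 0.789 m; V_B = kq₁/r = -6.10×10⁴ V.
ΔV = V_B − V_A = -2.88×10⁴ V.
W_ext = qΔV = (6.36×10⁻⁶ C)(-2.88×10⁴ V) = -0.183 J.

-0.183 J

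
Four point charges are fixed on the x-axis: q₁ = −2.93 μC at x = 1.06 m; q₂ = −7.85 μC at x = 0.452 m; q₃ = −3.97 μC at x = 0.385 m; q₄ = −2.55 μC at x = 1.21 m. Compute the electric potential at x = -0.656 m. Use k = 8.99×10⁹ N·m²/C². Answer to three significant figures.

-1.26×10⁵ V

The total potential is the scalar sum of each charge's contribution, V = Σ kqᵢ/rᵢ.
Distances from the field point to each charge: r₁ = 1.72 m, r₂ = 1.11 m, r₃ = 1.04 m, r₄ = 1.87 m.
V = k[(-2.93×10⁻⁶)/(1.72) + (-7.85×10⁻⁶)/(1.11) + (-3.97×10⁻⁶)/(1.04) + (-2.55×10⁻⁶)/(1.87)] = -1.26×10⁵ V.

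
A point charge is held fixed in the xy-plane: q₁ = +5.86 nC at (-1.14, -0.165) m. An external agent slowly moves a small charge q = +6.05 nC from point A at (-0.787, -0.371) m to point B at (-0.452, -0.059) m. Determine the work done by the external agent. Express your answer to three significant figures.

-3.22×10⁻⁷ J

For quasistatic motion the external work equals the change in potential energy: W_ext = qΔV = q(V_B − V_A).
At A: distance to the source charge is 0.409 m; V_A = kq₁/r = 129 V.
At B: distance to the source charge is 0.696 m; V_B = kq₁/r = 75.7 V.
ΔV = V_B − V_A = -53.2 V.
W_ext = qΔV = (6.05×10⁻⁹ C)(-53.2 V) = -3.22×10⁻⁷ J.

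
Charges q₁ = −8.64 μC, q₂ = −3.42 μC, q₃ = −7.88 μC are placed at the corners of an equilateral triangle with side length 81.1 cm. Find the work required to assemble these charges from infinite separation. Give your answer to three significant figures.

1.38 J

The assembly work is the sum of pairwise potential energies, U = Σ_{i<j} kqᵢqⱼ/rᵢⱼ.
All three pair separations equal the side length, 0.811 m.
U = (0.328) + (0.755) + (0.299) = 1.38 J.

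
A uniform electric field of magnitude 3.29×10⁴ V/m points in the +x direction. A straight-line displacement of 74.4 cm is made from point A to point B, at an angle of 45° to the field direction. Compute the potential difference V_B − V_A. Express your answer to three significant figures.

-1.73×10⁴ V

Only the component of displacement along E changes the potential: ΔV = −E·d·cosθ.
ΔV = −(3.29×10⁴ V/m)(0.744 m)cos45° = -1.73×10⁴ V.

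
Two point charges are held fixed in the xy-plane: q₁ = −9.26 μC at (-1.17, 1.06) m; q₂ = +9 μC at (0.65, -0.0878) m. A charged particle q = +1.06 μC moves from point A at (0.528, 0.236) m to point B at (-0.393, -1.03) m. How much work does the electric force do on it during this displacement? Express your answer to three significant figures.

The work done by the electric force is W_field = −ΔU = −q(V_B − V_A) = q(V_A − V_B).
At A: distances to the source charges are 1.89 m, 0.346 m; V_A = Σ kqᵢ/rᵢ = 1.90×10⁵ V.
At B: distances to the source charges are 2.23 m, 1.41 m; V_B = Σ kqᵢ/rᵢ = 2.02×10⁴ V.
ΔV = V_B − V_A = -1.69×10⁵ V.
W_field = −qΔV = −(1.06×10⁻⁶ C)(-1.69×10⁵ V) = 0.180 J.

0.180 J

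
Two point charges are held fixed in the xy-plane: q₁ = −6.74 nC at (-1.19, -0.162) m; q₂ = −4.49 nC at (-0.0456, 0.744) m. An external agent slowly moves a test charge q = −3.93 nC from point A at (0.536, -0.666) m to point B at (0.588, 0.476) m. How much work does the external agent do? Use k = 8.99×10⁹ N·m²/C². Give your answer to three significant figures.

For quasistatic motion the external work equals the change in potential energy: W_ext = qΔV = q(V_B − V_A).
At A: distances to the source charges are 1.80 m, 1.53 m; V_A = Σ kqᵢ/rᵢ = -60.2 V.
At B: distances to the source charges are 1.89 m, 0.688 m; V_B = Σ kqᵢ/rᵢ = -90.8 V.
ΔV = V_B − V_A = -30.6 V.
W_ext = qΔV = (-3.93×10⁻⁹ C)(-30.6 V) = 1.20×10⁻⁷ J.

1.20×10⁻⁷ J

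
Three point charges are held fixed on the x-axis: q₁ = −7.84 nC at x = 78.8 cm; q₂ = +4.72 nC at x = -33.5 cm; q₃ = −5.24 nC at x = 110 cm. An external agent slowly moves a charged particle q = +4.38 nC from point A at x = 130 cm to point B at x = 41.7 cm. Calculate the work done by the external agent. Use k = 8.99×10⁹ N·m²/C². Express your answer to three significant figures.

6.34×10⁻⁷ J

For quasistatic motion the external work equals the change in potential energy: W_ext = qΔV = q(V_B − V_A).
At A: distances to the source charges are 0.512 m, 1.64 m, 0.200 m; V_A = Σ kqᵢ/rᵢ = -347 V.
At B: distances to the source charges are 0.371 m, 0.752 m, 0.683 m; V_B = Σ kqᵢ/rᵢ = -203 V.
ΔV = V_B − V_A = 145 V.
W_ext = qΔV = (4.38×10⁻⁹ C)(145 V) = 6.34×10⁻⁷ J.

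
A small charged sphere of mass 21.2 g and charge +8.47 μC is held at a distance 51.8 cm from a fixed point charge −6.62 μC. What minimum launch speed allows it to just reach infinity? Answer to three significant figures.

To just escape, total mechanical energy must reach zero at infinity: ½mv²_min + U = 0, so ½mv²_min = −U = |kQq|/r.
|U| = |kQq|/r = (8.99×10⁹ N·m²/C²)(6.62×10⁻⁶)(8.47×10⁻⁶)/(0.518) = 0.973 J.
v_min = √(2|U|/m) = √(2·0.973/0.0212) = 9.58 m/s.

9.58 m/s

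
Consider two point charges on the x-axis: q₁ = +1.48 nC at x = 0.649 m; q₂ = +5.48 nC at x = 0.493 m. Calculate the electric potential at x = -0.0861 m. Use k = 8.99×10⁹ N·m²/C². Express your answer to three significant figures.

103 V

Electric potential is a scalar, so the contributions from each charge add algebraically: V = Σ kqᵢ/rᵢ.
Distances from the field point to each charge: r₁ = 0.735 m, r₂ = 0.579 m.
V = k[(1.48×10⁻⁹)/(0.735) + (5.48×10⁻⁹)/(0.579)] = 103 V.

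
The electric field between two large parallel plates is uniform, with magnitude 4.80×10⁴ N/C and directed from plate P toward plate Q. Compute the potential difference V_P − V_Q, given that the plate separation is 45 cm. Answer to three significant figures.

2.16×10⁴ V

In a uniform field, potential decreases in the direction of E: ΔV = −E·d for a displacement d parallel to E.
Going from Q to P is a displacement of 45 cm opposite to the field, so V_P − V_Q = +Ed = 2.16×10⁴ V.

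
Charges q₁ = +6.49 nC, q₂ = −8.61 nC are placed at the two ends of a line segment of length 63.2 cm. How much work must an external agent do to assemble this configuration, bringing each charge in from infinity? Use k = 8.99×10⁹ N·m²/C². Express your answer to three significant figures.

-7.95×10⁻⁷ J

The assembly work is the sum of pairwise potential energies, U = Σ_{i<j} kqᵢqⱼ/rᵢⱼ.
The separation is r = 0.632 m.
U = (-7.95×10⁻⁷) = -7.95×10⁻⁷ J.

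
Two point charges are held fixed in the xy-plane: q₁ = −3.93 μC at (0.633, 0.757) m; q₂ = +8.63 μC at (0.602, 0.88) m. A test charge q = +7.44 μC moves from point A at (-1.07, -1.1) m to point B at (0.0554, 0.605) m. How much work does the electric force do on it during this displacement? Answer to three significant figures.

The work done by the electric force is W_field = −ΔU = −q(V_B − V_A) = q(V_A − V_B).
At A: distances to the source charges are 2.52 m, 2.59 m; V_A = Σ kqᵢ/rᵢ = 1.59×10⁴ V.
At B: distances to the source charges are 0.597 m, 0.612 m; V_B = Σ kqᵢ/rᵢ = 6.76×10⁴ V.
ΔV = V_B − V_A = 5.17×10⁴ V.
W_field = −qΔV = −(7.44×10⁻⁶ C)(5.17×10⁴ V) = -0.385 J.

-0.385 J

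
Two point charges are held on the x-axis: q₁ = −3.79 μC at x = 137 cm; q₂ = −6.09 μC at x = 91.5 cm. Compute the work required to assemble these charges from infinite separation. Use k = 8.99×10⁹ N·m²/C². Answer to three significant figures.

The work to assemble the configuration equals its total potential energy, U = Σ kqᵢqⱼ/rᵢⱼ over all pairs.
Pair separations: r₁₂ = 0.455 m.
U = (0.456) = 0.456 J.

0.456 J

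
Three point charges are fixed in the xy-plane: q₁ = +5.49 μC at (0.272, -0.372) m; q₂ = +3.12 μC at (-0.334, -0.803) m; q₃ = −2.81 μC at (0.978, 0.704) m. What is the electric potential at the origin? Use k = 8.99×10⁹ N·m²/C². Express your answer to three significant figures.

Electric potential is a scalar, so the contributions from each charge add algebraically: V = Σ kqᵢ/rᵢ.
Distances from the field point to each charge: r₁ = 0.461 m, r₂ = 0.870 m, r₃ = 1.21 m.
V = k[(5.49×10⁻⁶)/(0.461) + (3.12×10⁻⁶)/(0.870) + (-2.81×10⁻⁶)/(1.21)] = 1.18×10⁵ V.

1.18×10⁵ V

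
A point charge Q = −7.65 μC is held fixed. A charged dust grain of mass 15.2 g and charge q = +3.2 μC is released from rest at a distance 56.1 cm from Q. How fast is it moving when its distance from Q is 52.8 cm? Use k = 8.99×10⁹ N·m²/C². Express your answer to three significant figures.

Only the electrostatic force acts, so mechanical energy is conserved: ½mv² = U₁ − U₂ = kQq(1/r₁ − 1/r₂).
U₁ − U₂ = (8.99×10⁹ N·m²/C²)(-7.65×10⁻⁶ C)(3.20×10⁻⁶ C)(1/0.561 − 1/0.528) = 0.0245 J.
v = √(2·0.0245/0.0152) = 1.80 m/s.

1.80 m/s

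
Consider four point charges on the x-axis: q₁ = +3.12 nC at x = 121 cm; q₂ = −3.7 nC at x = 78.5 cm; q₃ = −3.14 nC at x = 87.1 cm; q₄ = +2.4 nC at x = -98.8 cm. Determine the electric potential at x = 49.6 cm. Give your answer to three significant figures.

-137 V

The total potential is the scalar sum of each charge's contribution, V = Σ kqᵢ/rᵢ.
Distances from the field point to each charge: r₁ = 0.714 m, r₂ = 0.289 m, r₃ = 0.375 m, r₄ = 1.48 m.
V = k[(3.12×10⁻⁹)/(0.714) + (-3.70×10⁻⁹)/(0.289) + (-3.14×10⁻⁹)/(0.375) + (2.40×10⁻⁹)/(1.48)] = -137 V.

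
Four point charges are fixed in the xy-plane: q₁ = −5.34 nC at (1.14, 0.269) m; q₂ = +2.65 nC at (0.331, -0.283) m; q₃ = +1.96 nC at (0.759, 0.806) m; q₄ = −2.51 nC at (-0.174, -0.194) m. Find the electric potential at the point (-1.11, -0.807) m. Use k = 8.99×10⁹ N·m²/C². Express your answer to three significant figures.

The total potential is the scalar sum of each charge's contribution, V = Σ kqᵢ/rᵢ.
Distances from the field point to each charge: r₁ = 2.49 m, r₂ = 1.53 m, r₃ = 2.47 m, r₄ = 1.12 m.
V = k[(-5.34×10⁻⁹)/(2.49) + (2.65×10⁻⁹)/(1.53) + (1.96×10⁻⁹)/(2.47) + (-2.51×10⁻⁹)/(1.12)] = -16.7 V.

-16.7 V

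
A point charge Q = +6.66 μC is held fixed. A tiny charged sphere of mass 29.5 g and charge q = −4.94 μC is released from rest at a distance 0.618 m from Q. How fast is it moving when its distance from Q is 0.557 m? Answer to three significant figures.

1.89 m/s

Only the electrostatic force acts, so mechanical energy is conserved: ½mv² = U₁ − U₂ = kQq(1/r₁ − 1/r₂).
U₁ − U₂ = (8.99×10⁹ N·m²/C²)(6.66×10⁻⁶ C)(-4.94×10⁻⁶ C)(1/0.618 − 1/0.557) = 0.0524 J.
v = √(2·0.0524/0.0295) = 1.89 m/s.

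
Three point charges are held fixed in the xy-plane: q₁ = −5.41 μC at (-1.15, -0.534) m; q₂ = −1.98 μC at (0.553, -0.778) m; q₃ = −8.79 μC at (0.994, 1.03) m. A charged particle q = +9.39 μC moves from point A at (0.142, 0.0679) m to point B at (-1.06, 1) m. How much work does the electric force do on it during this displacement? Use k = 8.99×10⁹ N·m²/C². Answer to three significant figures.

The work done by the electric force is W_field = −ΔU = −q(V_B − V_A) = q(V_A − V_B).
At A: distances to the source charges are 1.43 m, 0.940 m, 1.29 m; V_A = Σ kqᵢ/rᵢ = -1.15×10⁵ V.
At B: distances to the source charges are 1.54 m, 2.40 m, 2.05 m; V_B = Σ kqᵢ/rᵢ = -7.75×10⁴ V.
ΔV = V_B − V_A = 3.70×10⁴ V.
W_field = −qΔV = −(9.39×10⁻⁶ C)(3.70×10⁴ V) = -0.347 J.

-0.347 J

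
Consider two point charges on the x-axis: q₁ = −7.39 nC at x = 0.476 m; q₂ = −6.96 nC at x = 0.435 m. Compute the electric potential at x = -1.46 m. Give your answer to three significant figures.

-67.3 V

The total potential is the scalar sum of each charge's contribution, V = Σ kqᵢ/rᵢ.
Distances from the field point to each charge: r₁ = 1.94 m, r₂ = 1.90 m.
V = k[(-7.39×10⁻⁹)/(1.94) + (-6.96×10⁻⁹)/(1.90)] = -67.3 V.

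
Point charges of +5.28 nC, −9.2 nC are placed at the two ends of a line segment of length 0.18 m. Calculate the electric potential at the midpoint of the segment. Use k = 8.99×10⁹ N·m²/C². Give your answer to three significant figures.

-392 V

The total potential is the scalar sum of each charge's contribution, V = Σ kqᵢ/rᵢ.
Each charge is 0.0900 m from the midpoint.
V = k[(5.28×10⁻⁹)/(0.0900) + (-9.20×10⁻⁹)/(0.0900)] = -392 V.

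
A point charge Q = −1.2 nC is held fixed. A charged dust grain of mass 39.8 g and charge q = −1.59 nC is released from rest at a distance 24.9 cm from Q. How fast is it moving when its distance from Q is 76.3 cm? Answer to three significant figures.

1.53×10⁻³ m/s

Only the electrostatic force acts, so mechanical energy is conserved: ½mv² = U₁ − U₂ = kQq(1/r₁ − 1/r₂).
U₁ − U₂ = (8.99×10⁹ N·m²/C²)(-1.20×10⁻⁹ C)(-1.59×10⁻⁹ C)(1/0.249 − 1/0.763) = 4.64×10⁻⁸ J.
v = √(2·4.64×10⁻⁸/0.0398) = 1.53×10⁻³ m/s.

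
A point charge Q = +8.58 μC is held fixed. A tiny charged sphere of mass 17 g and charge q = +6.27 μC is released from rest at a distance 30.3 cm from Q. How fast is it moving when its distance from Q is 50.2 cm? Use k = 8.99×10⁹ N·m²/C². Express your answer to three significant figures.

8.63 m/s

Only the electrostatic force acts, so mechanical energy is conserved: ½mv² = U₁ − U₂ = kQq(1/r₁ − 1/r₂).
U₁ − U₂ = (8.99×10⁹ N·m²/C²)(8.58×10⁻⁶ C)(6.27×10⁻⁶ C)(1/0.303 − 1/0.502) = 0.633 J.
v = √(2·0.633/0.0170) = 8.63 m/s.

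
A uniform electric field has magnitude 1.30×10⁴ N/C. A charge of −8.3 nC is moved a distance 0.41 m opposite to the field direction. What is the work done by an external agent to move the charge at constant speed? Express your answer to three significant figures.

The potential change for a displacement 0.41 m opposite to the field direction is ΔV = +Ed = 5330 V.
W_ext = qΔV = -4.42×10⁻⁵ J.

-4.42×10⁻⁵ J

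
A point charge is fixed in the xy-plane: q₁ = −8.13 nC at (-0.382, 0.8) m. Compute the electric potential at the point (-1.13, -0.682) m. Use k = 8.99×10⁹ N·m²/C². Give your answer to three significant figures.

-44.0 V

The total potential is the scalar sum of each charge's contribution, V = Σ kqᵢ/rᵢ.
Distances from the field point to each charge: r₁ = 1.66 m.
V = k[(-8.13×10⁻⁹)/(1.66)] = -44.0 V.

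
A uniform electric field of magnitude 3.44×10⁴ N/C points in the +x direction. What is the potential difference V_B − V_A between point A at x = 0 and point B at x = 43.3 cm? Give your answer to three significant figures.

-1.49×10⁴ V

In a uniform field, potential decreases in the direction of E: V_B − V_A = −E·Δx.
V_B − V_A = −(3.44×10⁴ V/m)(0.433 m) = -1.49×10⁴ V.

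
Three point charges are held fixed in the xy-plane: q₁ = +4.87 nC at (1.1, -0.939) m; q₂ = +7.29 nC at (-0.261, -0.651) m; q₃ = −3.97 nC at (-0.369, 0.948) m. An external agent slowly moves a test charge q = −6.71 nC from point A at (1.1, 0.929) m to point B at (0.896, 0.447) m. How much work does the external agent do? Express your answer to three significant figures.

-1.04×10⁻⁷ J

For quasistatic motion the external work equals the change in potential energy: W_ext = qΔV = q(V_B − V_A).
At A: distances to the source charges are 1.87 m, 2.09 m, 1.47 m; V_A = Σ kqᵢ/rᵢ = 30.6 V.
At B: distances to the source charges are 1.40 m, 1.60 m, 1.36 m; V_B = Σ kqᵢ/rᵢ = 46.1 V.
ΔV = V_B − V_A = 15.5 V.
W_ext = qΔV = (-6.71×10⁻⁹ C)(15.5 V) = -1.04×10⁻⁷ J.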